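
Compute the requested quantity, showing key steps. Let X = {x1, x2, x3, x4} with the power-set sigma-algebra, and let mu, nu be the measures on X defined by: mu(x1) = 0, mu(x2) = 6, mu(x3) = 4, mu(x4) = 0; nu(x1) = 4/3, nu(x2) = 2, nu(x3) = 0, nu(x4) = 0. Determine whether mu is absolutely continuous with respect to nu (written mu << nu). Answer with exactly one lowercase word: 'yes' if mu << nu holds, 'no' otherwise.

mu << nu means: every nu-null measurable set is also mu-null; equivalently, for every atom x, if nu({x}) = 0 then mu({x}) = 0.
Checking each atom:
  x1: nu = 4/3 > 0 -> no constraint.
  x2: nu = 2 > 0 -> no constraint.
  x3: nu = 0, mu = 4 > 0 -> violates mu << nu.
  x4: nu = 0, mu = 0 -> consistent with mu << nu.
The atom(s) x3 violate the condition (nu = 0 but mu > 0). Therefore mu is NOT absolutely continuous w.r.t. nu.

no


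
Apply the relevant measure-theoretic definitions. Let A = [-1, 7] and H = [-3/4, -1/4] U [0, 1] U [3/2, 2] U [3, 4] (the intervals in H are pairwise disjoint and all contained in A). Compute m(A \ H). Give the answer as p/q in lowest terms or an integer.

The ambient interval has length m(A) = 7 - (-1) = 8.
Since the holes are disjoint and sit inside A, by finite additivity
  m(H) = sum_i (b_i - a_i), and m(A \ H) = m(A) - m(H).
Computing the hole measures:
  m(H_1) = -1/4 - (-3/4) = 1/2.
  m(H_2) = 1 - 0 = 1.
  m(H_3) = 2 - 3/2 = 1/2.
  m(H_4) = 4 - 3 = 1.
Summed: m(H) = 1/2 + 1 + 1/2 + 1 = 3.
So m(A \ H) = 8 - 3 = 5.

5


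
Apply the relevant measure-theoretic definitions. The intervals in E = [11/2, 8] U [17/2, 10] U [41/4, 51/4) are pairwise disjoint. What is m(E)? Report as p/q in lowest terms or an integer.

For pairwise disjoint intervals, m(union_i I_i) = sum_i m(I_i),
and m is invariant under swapping open/closed endpoints (single points have measure 0).
So m(E) = sum_i (b_i - a_i).
  I_1 has length 8 - 11/2 = 5/2.
  I_2 has length 10 - 17/2 = 3/2.
  I_3 has length 51/4 - 41/4 = 5/2.
Summing:
  m(E) = 5/2 + 3/2 + 5/2 = 13/2.

13/2


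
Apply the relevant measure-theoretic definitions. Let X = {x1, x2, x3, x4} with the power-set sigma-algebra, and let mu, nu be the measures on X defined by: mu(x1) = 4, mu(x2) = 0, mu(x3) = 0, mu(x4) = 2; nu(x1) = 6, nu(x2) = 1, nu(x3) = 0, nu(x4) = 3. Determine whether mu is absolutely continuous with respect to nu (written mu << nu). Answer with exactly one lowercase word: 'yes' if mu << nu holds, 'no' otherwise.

mu << nu means: every nu-null measurable set is also mu-null; equivalently, for every atom x, if nu({x}) = 0 then mu({x}) = 0.
Checking each atom:
  x1: nu = 6 > 0 -> no constraint.
  x2: nu = 1 > 0 -> no constraint.
  x3: nu = 0, mu = 0 -> consistent with mu << nu.
  x4: nu = 3 > 0 -> no constraint.
No atom violates the condition. Therefore mu << nu.

yes


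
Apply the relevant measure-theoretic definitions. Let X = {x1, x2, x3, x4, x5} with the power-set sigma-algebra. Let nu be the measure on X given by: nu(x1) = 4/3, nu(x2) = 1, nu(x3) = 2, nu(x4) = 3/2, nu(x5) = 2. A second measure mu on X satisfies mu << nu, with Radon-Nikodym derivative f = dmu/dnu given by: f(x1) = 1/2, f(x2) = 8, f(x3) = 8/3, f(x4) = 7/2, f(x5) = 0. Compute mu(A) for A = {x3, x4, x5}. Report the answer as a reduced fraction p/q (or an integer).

By the defining property of the Radon-Nikodym derivative, for every measurable set A,
  mu(A) = integral_A f dnu.
Since nu is a discrete measure concentrated on the atoms of X, the integral over A reduces to the sum
  mu(A) = sum_{x in A} f(x) * nu({x}).
Computing each term:
  x3: f(x3) * nu(x3) = 8/3 * 2 = 16/3.
  x4: f(x4) * nu(x4) = 7/2 * 3/2 = 21/4.
  x5: f(x5) * nu(x5) = 0 * 2 = 0.
Summing: mu(A) = 16/3 + 21/4 + 0 = 127/12.

127/12


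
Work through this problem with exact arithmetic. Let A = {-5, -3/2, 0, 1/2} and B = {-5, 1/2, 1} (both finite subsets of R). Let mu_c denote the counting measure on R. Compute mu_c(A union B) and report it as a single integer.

Counting measure on a finite set equals cardinality. By inclusion-exclusion, |A union B| = |A| + |B| - |A cap B|.
|A| = 4, |B| = 3, |A cap B| = 2.
So mu_c(A union B) = 4 + 3 - 2 = 5.

5


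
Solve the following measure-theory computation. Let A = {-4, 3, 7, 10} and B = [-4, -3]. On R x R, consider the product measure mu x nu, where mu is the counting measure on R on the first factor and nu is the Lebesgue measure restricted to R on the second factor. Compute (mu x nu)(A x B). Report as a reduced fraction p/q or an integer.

For a measurable rectangle A x B, the product measure satisfies
  (mu x nu)(A x B) = mu(A) * nu(B).
  mu(A) = 4.
  nu(B) = 1.
  (mu x nu)(A x B) = 4 * 1 = 4.

4


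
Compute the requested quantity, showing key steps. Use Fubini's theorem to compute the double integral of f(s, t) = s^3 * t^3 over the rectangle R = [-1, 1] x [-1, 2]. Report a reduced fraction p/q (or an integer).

f(s, t) is a tensor product of a function of s and a function of t, and both factors are bounded continuous (hence Lebesgue integrable) on the rectangle, so Fubini's theorem applies:
  integral_R f d(m x m) = (integral_a1^b1 s^3 ds) * (integral_a2^b2 t^3 dt).
Inner integral in s: integral_{-1}^{1} s^3 ds = (1^4 - (-1)^4)/4
  = 0.
Inner integral in t: integral_{-1}^{2} t^3 dt = (2^4 - (-1)^4)/4
  = 15/4.
Product: (0) * (15/4) = 0.

0


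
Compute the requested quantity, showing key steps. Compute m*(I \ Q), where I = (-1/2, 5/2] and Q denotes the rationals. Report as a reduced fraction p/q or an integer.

The interval I = (-1/2, 5/2] has m(I) = 5/2 - (-1/2) = 3 (endpoints are measure-zero, so open/closed/half-open agree). Write I = (I cap Q) u (I \ Q). The rationals in I are countable, so m*(I cap Q) = 0 (cover each rational by intervals whose total length is arbitrarily small). By countable subadditivity m*(I) <= m*(I cap Q) + m*(I \ Q), hence m*(I \ Q) >= m(I) = 3. The reverse inequality m*(I \ Q) <= m*(I) = 3 is trivial since (I \ Q) is a subset of I. Therefore m*(I \ Q) = 3.

3


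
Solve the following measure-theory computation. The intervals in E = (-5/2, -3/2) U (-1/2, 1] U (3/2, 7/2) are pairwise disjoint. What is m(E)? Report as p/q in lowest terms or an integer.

For pairwise disjoint intervals, m(union_i I_i) = sum_i m(I_i),
and m is invariant under swapping open/closed endpoints (single points have measure 0).
So m(E) = sum_i (b_i - a_i).
  I_1 has length -3/2 - (-5/2) = 1.
  I_2 has length 1 - (-1/2) = 3/2.
  I_3 has length 7/2 - 3/2 = 2.
Summing:
  m(E) = 1 + 3/2 + 2 = 9/2.

9/2


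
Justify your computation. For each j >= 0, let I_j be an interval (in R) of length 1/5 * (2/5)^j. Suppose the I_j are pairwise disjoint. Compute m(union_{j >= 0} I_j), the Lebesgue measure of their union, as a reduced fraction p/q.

By countable additivity of the Lebesgue measure on pairwise disjoint measurable sets,
  m(union_{j >= 0} I_j) = sum_{j >= 0} m(I_j) = sum_{j >= 0} a * r^j,
  with a = 1/5 and r = 2/5.
Since 0 < r = 2/5 < 1, the geometric series converges:
  sum_{j >= 0} a * r^j = a / (1 - r).
  = 1/5 / (1 - 2/5)
  = 1/5 / (3/5)
  = 1/3.

1/3


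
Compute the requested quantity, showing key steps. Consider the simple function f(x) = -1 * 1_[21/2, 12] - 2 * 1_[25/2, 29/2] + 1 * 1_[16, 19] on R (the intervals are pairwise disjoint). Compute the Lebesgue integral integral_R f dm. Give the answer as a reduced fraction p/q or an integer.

For a simple function f = sum_i c_i * 1_{A_i} with disjoint A_i,
  integral f dm = sum_i c_i * m(A_i).
Lengths of the A_i:
  m(A_1) = 12 - 21/2 = 3/2.
  m(A_2) = 29/2 - 25/2 = 2.
  m(A_3) = 19 - 16 = 3.
Contributions c_i * m(A_i):
  (-1) * (3/2) = -3/2.
  (-2) * (2) = -4.
  (1) * (3) = 3.
Total: -3/2 - 4 + 3 = -5/2.

-5/2


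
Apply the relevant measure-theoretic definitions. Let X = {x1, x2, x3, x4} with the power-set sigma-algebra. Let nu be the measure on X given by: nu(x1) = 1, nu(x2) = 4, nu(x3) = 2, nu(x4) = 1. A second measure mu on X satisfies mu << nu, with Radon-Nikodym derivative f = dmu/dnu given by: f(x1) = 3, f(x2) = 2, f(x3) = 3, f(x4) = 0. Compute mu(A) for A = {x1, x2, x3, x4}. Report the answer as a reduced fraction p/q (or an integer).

By the defining property of the Radon-Nikodym derivative, for every measurable set A,
  mu(A) = integral_A f dnu.
Since nu is a discrete measure concentrated on the atoms of X, the integral over A reduces to the sum
  mu(A) = sum_{x in A} f(x) * nu({x}).
Computing each term:
  x1: f(x1) * nu(x1) = 3 * 1 = 3.
  x2: f(x2) * nu(x2) = 2 * 4 = 8.
  x3: f(x3) * nu(x3) = 3 * 2 = 6.
  x4: f(x4) * nu(x4) = 0 * 1 = 0.
Summing: mu(A) = 3 + 8 + 6 + 0 = 17.

17


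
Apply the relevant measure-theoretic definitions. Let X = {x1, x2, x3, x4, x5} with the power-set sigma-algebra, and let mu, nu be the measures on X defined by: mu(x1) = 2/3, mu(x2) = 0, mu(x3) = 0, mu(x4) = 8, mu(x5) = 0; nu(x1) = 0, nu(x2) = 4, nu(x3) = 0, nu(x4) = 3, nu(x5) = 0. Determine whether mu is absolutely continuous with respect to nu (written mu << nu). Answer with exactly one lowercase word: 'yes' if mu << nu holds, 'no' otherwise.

mu << nu means: every nu-null measurable set is also mu-null; equivalently, for every atom x, if nu({x}) = 0 then mu({x}) = 0.
Checking each atom:
  x1: nu = 0, mu = 2/3 > 0 -> violates mu << nu.
  x2: nu = 4 > 0 -> no constraint.
  x3: nu = 0, mu = 0 -> consistent with mu << nu.
  x4: nu = 3 > 0 -> no constraint.
  x5: nu = 0, mu = 0 -> consistent with mu << nu.
The atom(s) x1 violate the condition (nu = 0 but mu > 0). Therefore mu is NOT absolutely continuous w.r.t. nu.

no


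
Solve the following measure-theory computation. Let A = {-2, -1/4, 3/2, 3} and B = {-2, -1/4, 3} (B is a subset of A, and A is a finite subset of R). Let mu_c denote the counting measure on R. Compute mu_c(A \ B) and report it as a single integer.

Counting measure assigns mu_c(E) = |E| (number of elements) when E is finite. For B subset A, A \ B is the set of elements of A not in B, so |A \ B| = |A| - |B|.
|A| = 4, |B| = 3, so mu_c(A \ B) = 4 - 3 = 1.

1


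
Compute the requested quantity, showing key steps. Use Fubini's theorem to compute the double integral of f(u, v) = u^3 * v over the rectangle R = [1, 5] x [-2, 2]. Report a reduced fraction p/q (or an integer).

f(u, v) is a tensor product of a function of u and a function of v, and both factors are bounded continuous (hence Lebesgue integrable) on the rectangle, so Fubini's theorem applies:
  integral_R f d(m x m) = (integral_a1^b1 u^3 du) * (integral_a2^b2 v dv).
Inner integral in u: integral_{1}^{5} u^3 du = (5^4 - 1^4)/4
  = 156.
Inner integral in v: integral_{-2}^{2} v dv = (2^2 - (-2)^2)/2
  = 0.
Product: (156) * (0) = 0.

0


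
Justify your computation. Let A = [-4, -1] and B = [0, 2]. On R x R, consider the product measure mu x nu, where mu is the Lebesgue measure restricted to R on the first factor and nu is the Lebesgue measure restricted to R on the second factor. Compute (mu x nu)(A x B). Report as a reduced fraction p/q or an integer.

For a measurable rectangle A x B, the product measure satisfies
  (mu x nu)(A x B) = mu(A) * nu(B).
  mu(A) = 3.
  nu(B) = 2.
  (mu x nu)(A x B) = 3 * 2 = 6.

6


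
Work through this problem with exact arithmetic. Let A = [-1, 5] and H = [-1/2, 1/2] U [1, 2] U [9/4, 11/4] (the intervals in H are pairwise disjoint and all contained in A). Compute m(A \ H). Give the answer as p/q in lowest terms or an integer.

The ambient interval has length m(A) = 5 - (-1) = 6.
Since the holes are disjoint and sit inside A, by finite additivity
  m(H) = sum_i (b_i - a_i), and m(A \ H) = m(A) - m(H).
Computing the hole measures:
  m(H_1) = 1/2 - (-1/2) = 1.
  m(H_2) = 2 - 1 = 1.
  m(H_3) = 11/4 - 9/4 = 1/2.
Summed: m(H) = 1 + 1 + 1/2 = 5/2.
So m(A \ H) = 6 - 5/2 = 7/2.

7/2


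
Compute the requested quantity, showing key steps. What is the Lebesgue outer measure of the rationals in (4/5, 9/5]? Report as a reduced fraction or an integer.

The set Q cap (4/5, 9/5] is countable (a subset of the countable set Q). Lebesgue outer measure of any countable set is 0: each singleton {q} has m*({q}) = 0, and by countable subadditivity m*(union_k {q_k}) <= sum_k m*({q_k}) = sum_k 0 = 0. The reverse inequality m*(E) >= 0 is automatic. So m*(Q cap (4/5, 9/5]) = 0.

0


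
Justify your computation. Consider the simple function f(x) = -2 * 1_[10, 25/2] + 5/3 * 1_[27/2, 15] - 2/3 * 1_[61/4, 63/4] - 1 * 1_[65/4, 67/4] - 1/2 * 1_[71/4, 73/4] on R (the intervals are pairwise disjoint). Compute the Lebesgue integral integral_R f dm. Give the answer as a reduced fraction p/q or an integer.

For a simple function f = sum_i c_i * 1_{A_i} with disjoint A_i,
  integral f dm = sum_i c_i * m(A_i).
Lengths of the A_i:
  m(A_1) = 25/2 - 10 = 5/2.
  m(A_2) = 15 - 27/2 = 3/2.
  m(A_3) = 63/4 - 61/4 = 1/2.
  m(A_4) = 67/4 - 65/4 = 1/2.
  m(A_5) = 73/4 - 71/4 = 1/2.
Contributions c_i * m(A_i):
  (-2) * (5/2) = -5.
  (5/3) * (3/2) = 5/2.
  (-2/3) * (1/2) = -1/3.
  (-1) * (1/2) = -1/2.
  (-1/2) * (1/2) = -1/4.
Total: -5 + 5/2 - 1/3 - 1/2 - 1/4 = -43/12.

-43/12


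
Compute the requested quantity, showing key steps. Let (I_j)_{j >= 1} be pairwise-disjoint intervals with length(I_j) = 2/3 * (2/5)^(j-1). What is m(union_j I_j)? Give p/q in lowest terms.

By countable additivity of the Lebesgue measure on pairwise disjoint measurable sets,
  m(union_{j >= 1} I_j) = sum_{j >= 1} m(I_j) = sum_{j >= 1} a * r^(j-1),
  with a = 2/3 and r = 2/5.
Since 0 < r = 2/5 < 1, the geometric series converges:
  sum_{j >= 1} a * r^(j-1) = a / (1 - r).
  = 2/3 / (1 - 2/5)
  = 2/3 / (3/5)
  = 10/9.

10/9


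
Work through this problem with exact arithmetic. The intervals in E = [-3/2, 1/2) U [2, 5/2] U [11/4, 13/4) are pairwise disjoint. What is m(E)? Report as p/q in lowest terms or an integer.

For pairwise disjoint intervals, m(union_i I_i) = sum_i m(I_i),
and m is invariant under swapping open/closed endpoints (single points have measure 0).
So m(E) = sum_i (b_i - a_i).
  I_1 has length 1/2 - (-3/2) = 2.
  I_2 has length 5/2 - 2 = 1/2.
  I_3 has length 13/4 - 11/4 = 1/2.
Summing:
  m(E) = 2 + 1/2 + 1/2 = 3.

3


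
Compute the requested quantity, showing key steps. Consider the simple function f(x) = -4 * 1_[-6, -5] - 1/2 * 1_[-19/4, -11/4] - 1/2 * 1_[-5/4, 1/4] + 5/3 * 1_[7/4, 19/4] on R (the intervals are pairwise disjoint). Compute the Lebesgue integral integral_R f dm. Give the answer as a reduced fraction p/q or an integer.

For a simple function f = sum_i c_i * 1_{A_i} with disjoint A_i,
  integral f dm = sum_i c_i * m(A_i).
Lengths of the A_i:
  m(A_1) = -5 - (-6) = 1.
  m(A_2) = -11/4 - (-19/4) = 2.
  m(A_3) = 1/4 - (-5/4) = 3/2.
  m(A_4) = 19/4 - 7/4 = 3.
Contributions c_i * m(A_i):
  (-4) * (1) = -4.
  (-1/2) * (2) = -1.
  (-1/2) * (3/2) = -3/4.
  (5/3) * (3) = 5.
Total: -4 - 1 - 3/4 + 5 = -3/4.

-3/4


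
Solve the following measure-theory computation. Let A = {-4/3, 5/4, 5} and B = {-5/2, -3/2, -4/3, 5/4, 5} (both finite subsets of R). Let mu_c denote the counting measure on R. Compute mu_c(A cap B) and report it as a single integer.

Counting measure on a finite set equals cardinality. mu_c(A cap B) = |A cap B| (elements appearing in both).
Enumerating the elements of A that also lie in B gives 3 element(s).
So mu_c(A cap B) = 3.

3


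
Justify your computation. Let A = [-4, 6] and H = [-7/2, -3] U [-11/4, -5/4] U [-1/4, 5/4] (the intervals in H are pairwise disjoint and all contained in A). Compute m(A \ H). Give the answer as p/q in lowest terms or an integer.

The ambient interval has length m(A) = 6 - (-4) = 10.
Since the holes are disjoint and sit inside A, by finite additivity
  m(H) = sum_i (b_i - a_i), and m(A \ H) = m(A) - m(H).
Computing the hole measures:
  m(H_1) = -3 - (-7/2) = 1/2.
  m(H_2) = -5/4 - (-11/4) = 3/2.
  m(H_3) = 5/4 - (-1/4) = 3/2.
Summed: m(H) = 1/2 + 3/2 + 3/2 = 7/2.
So m(A \ H) = 10 - 7/2 = 13/2.

13/2


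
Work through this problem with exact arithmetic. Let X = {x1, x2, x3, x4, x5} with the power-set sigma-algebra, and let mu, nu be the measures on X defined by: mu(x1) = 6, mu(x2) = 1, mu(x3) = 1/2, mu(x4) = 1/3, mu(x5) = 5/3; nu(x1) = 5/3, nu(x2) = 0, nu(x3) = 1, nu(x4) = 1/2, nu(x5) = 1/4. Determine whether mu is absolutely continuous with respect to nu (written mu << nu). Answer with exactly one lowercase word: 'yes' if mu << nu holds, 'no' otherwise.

mu << nu means: every nu-null measurable set is also mu-null; equivalently, for every atom x, if nu({x}) = 0 then mu({x}) = 0.
Checking each atom:
  x1: nu = 5/3 > 0 -> no constraint.
  x2: nu = 0, mu = 1 > 0 -> violates mu << nu.
  x3: nu = 1 > 0 -> no constraint.
  x4: nu = 1/2 > 0 -> no constraint.
  x5: nu = 1/4 > 0 -> no constraint.
The atom(s) x2 violate the condition (nu = 0 but mu > 0). Therefore mu is NOT absolutely continuous w.r.t. nu.

no


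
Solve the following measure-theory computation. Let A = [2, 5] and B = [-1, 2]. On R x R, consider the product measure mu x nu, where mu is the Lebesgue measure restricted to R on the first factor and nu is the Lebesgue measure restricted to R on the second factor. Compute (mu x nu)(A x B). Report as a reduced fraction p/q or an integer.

For a measurable rectangle A x B, the product measure satisfies
  (mu x nu)(A x B) = mu(A) * nu(B).
  mu(A) = 3.
  nu(B) = 3.
  (mu x nu)(A x B) = 3 * 3 = 9.

9


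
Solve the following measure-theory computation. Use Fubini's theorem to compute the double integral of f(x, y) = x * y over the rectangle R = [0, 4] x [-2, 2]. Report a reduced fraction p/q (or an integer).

f(x, y) is a tensor product of a function of x and a function of y, and both factors are bounded continuous (hence Lebesgue integrable) on the rectangle, so Fubini's theorem applies:
  integral_R f d(m x m) = (integral_a1^b1 x dx) * (integral_a2^b2 y dy).
Inner integral in x: integral_{0}^{4} x dx = (4^2 - 0^2)/2
  = 8.
Inner integral in y: integral_{-2}^{2} y dy = (2^2 - (-2)^2)/2
  = 0.
Product: (8) * (0) = 0.

0


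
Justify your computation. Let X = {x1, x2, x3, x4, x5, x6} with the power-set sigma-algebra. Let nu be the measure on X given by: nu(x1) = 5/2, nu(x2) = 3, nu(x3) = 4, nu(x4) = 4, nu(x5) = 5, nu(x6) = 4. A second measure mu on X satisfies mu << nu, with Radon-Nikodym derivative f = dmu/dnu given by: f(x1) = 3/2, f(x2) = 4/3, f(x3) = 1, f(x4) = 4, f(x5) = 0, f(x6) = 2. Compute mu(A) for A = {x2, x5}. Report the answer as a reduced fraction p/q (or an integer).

By the defining property of the Radon-Nikodym derivative, for every measurable set A,
  mu(A) = integral_A f dnu.
Since nu is a discrete measure concentrated on the atoms of X, the integral over A reduces to the sum
  mu(A) = sum_{x in A} f(x) * nu({x}).
Computing each term:
  x2: f(x2) * nu(x2) = 4/3 * 3 = 4.
  x5: f(x5) * nu(x5) = 0 * 5 = 0.
Summing: mu(A) = 4 + 0 = 4.

4


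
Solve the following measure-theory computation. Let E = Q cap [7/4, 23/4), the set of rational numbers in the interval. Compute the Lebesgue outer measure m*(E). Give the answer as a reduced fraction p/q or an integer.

The set Q cap [7/4, 23/4) is countable (a subset of the countable set Q). Lebesgue outer measure of any countable set is 0: each singleton {q} has m*({q}) = 0, and by countable subadditivity m*(union_k {q_k}) <= sum_k m*({q_k}) = sum_k 0 = 0. The reverse inequality m*(E) >= 0 is automatic. So m*(Q cap [7/4, 23/4)) = 0.

0


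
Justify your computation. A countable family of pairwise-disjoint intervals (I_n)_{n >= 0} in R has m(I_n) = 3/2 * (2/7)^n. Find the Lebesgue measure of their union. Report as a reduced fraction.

By countable additivity of the Lebesgue measure on pairwise disjoint measurable sets,
  m(union_{n >= 0} I_n) = sum_{n >= 0} m(I_n) = sum_{n >= 0} a * r^n,
  with a = 3/2 and r = 2/7.
Since 0 < r = 2/7 < 1, the geometric series converges:
  sum_{n >= 0} a * r^n = a / (1 - r).
  = 3/2 / (1 - 2/7)
  = 3/2 / (5/7)
  = 21/10.

21/10


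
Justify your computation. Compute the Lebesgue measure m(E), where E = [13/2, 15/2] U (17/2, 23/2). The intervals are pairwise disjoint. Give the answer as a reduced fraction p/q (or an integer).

For pairwise disjoint intervals, m(union_i I_i) = sum_i m(I_i),
and m is invariant under swapping open/closed endpoints (single points have measure 0).
So m(E) = sum_i (b_i - a_i).
  I_1 has length 15/2 - 13/2 = 1.
  I_2 has length 23/2 - 17/2 = 3.
Summing:
  m(E) = 1 + 3 = 4.

4


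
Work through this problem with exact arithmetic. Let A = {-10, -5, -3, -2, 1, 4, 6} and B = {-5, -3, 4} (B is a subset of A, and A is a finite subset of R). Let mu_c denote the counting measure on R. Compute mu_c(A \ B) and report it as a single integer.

Counting measure assigns mu_c(E) = |E| (number of elements) when E is finite. For B subset A, A \ B is the set of elements of A not in B, so |A \ B| = |A| - |B|.
|A| = 7, |B| = 3, so mu_c(A \ B) = 7 - 3 = 4.

4


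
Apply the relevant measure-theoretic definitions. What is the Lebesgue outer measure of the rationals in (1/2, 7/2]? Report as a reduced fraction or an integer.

E = Q cap (1/2, 7/2] is a subset of Q, which is countable. Enumerate Q = {q_1, q_2, ...}; for any eps > 0, cover q_k by the open interval (q_k - eps/2^(k+1), q_k + eps/2^(k+1)), of length eps/2^k. The total cover length is sum_{k>=1} eps/2^k = eps. Hence m*(E) <= m*(Q) <= eps for every eps > 0, and since outer measure is non-negative, m*(E) = 0.

0


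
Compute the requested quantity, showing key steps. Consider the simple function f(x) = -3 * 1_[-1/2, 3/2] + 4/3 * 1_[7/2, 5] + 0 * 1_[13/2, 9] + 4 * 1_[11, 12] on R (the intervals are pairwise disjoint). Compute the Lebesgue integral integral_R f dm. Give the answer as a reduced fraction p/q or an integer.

For a simple function f = sum_i c_i * 1_{A_i} with disjoint A_i,
  integral f dm = sum_i c_i * m(A_i).
Lengths of the A_i:
  m(A_1) = 3/2 - (-1/2) = 2.
  m(A_2) = 5 - 7/2 = 3/2.
  m(A_3) = 9 - 13/2 = 5/2.
  m(A_4) = 12 - 11 = 1.
Contributions c_i * m(A_i):
  (-3) * (2) = -6.
  (4/3) * (3/2) = 2.
  (0) * (5/2) = 0.
  (4) * (1) = 4.
Total: -6 + 2 + 0 + 4 = 0.

0


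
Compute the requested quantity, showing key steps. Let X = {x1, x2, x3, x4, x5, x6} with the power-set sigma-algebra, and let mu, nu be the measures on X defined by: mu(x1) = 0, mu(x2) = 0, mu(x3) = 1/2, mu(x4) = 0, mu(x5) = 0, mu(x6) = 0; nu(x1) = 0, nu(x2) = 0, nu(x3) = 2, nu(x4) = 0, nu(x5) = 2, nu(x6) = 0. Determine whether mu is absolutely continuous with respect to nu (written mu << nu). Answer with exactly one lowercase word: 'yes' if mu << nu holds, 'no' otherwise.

mu << nu means: every nu-null measurable set is also mu-null; equivalently, for every atom x, if nu({x}) = 0 then mu({x}) = 0.
Checking each atom:
  x1: nu = 0, mu = 0 -> consistent with mu << nu.
  x2: nu = 0, mu = 0 -> consistent with mu << nu.
  x3: nu = 2 > 0 -> no constraint.
  x4: nu = 0, mu = 0 -> consistent with mu << nu.
  x5: nu = 2 > 0 -> no constraint.
  x6: nu = 0, mu = 0 -> consistent with mu << nu.
No atom violates the condition. Therefore mu << nu.

yes


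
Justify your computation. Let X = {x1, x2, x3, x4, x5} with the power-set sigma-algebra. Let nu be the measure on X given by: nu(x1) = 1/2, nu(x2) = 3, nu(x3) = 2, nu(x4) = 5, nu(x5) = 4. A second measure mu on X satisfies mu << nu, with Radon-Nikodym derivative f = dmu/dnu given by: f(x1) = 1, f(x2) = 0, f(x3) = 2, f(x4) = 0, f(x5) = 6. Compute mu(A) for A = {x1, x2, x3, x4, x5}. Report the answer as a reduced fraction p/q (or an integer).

By the defining property of the Radon-Nikodym derivative, for every measurable set A,
  mu(A) = integral_A f dnu.
Since nu is a discrete measure concentrated on the atoms of X, the integral over A reduces to the sum
  mu(A) = sum_{x in A} f(x) * nu({x}).
Computing each term:
  x1: f(x1) * nu(x1) = 1 * 1/2 = 1/2.
  x2: f(x2) * nu(x2) = 0 * 3 = 0.
  x3: f(x3) * nu(x3) = 2 * 2 = 4.
  x4: f(x4) * nu(x4) = 0 * 5 = 0.
  x5: f(x5) * nu(x5) = 6 * 4 = 24.
Summing: mu(A) = 1/2 + 0 + 4 + 0 + 24 = 57/2.

57/2


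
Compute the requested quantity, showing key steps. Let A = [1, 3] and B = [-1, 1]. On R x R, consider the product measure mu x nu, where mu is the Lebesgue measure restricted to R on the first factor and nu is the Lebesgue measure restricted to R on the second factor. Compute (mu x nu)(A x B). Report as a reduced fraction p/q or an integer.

For a measurable rectangle A x B, the product measure satisfies
  (mu x nu)(A x B) = mu(A) * nu(B).
  mu(A) = 2.
  nu(B) = 2.
  (mu x nu)(A x B) = 2 * 2 = 4.

4


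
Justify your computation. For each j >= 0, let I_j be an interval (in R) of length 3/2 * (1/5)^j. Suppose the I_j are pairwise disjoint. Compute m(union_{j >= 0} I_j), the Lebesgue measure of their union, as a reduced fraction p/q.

By countable additivity of the Lebesgue measure on pairwise disjoint measurable sets,
  m(union_{j >= 0} I_j) = sum_{j >= 0} m(I_j) = sum_{j >= 0} a * r^j,
  with a = 3/2 and r = 1/5.
Since 0 < r = 1/5 < 1, the geometric series converges:
  sum_{j >= 0} a * r^j = a / (1 - r).
  = 3/2 / (1 - 1/5)
  = 3/2 / (4/5)
  = 15/8.

15/8


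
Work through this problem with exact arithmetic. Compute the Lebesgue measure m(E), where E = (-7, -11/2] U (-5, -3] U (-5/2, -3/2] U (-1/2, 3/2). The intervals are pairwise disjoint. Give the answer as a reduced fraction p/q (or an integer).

For pairwise disjoint intervals, m(union_i I_i) = sum_i m(I_i),
and m is invariant under swapping open/closed endpoints (single points have measure 0).
So m(E) = sum_i (b_i - a_i).
  I_1 has length -11/2 - (-7) = 3/2.
  I_2 has length -3 - (-5) = 2.
  I_3 has length -3/2 - (-5/2) = 1.
  I_4 has length 3/2 - (-1/2) = 2.
Summing:
  m(E) = 3/2 + 2 + 1 + 2 = 13/2.

13/2


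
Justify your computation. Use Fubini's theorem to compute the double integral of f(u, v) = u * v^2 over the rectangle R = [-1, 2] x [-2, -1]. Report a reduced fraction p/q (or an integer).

f(u, v) is a tensor product of a function of u and a function of v, and both factors are bounded continuous (hence Lebesgue integrable) on the rectangle, so Fubini's theorem applies:
  integral_R f d(m x m) = (integral_a1^b1 u du) * (integral_a2^b2 v^2 dv).
Inner integral in u: integral_{-1}^{2} u du = (2^2 - (-1)^2)/2
  = 3/2.
Inner integral in v: integral_{-2}^{-1} v^2 dv = ((-1)^3 - (-2)^3)/3
  = 7/3.
Product: (3/2) * (7/3) = 7/2.

7/2


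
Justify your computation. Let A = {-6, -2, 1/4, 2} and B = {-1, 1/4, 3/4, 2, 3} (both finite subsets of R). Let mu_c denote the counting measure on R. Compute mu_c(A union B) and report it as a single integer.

Counting measure on a finite set equals cardinality. By inclusion-exclusion, |A union B| = |A| + |B| - |A cap B|.
|A| = 4, |B| = 5, |A cap B| = 2.
So mu_c(A union B) = 4 + 5 - 2 = 7.

7


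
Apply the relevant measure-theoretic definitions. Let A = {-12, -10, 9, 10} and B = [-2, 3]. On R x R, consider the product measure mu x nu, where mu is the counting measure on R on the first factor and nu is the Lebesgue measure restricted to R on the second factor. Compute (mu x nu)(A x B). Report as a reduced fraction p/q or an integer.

For a measurable rectangle A x B, the product measure satisfies
  (mu x nu)(A x B) = mu(A) * nu(B).
  mu(A) = 4.
  nu(B) = 5.
  (mu x nu)(A x B) = 4 * 5 = 20.

20


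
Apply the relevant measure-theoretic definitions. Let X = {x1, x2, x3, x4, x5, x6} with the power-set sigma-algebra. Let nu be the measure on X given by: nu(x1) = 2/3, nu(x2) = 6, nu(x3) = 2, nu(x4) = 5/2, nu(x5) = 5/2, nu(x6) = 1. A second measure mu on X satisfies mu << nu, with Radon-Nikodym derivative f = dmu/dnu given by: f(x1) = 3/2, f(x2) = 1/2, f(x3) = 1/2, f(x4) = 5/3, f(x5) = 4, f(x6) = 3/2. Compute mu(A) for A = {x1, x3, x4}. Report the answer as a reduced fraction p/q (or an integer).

By the defining property of the Radon-Nikodym derivative, for every measurable set A,
  mu(A) = integral_A f dnu.
Since nu is a discrete measure concentrated on the atoms of X, the integral over A reduces to the sum
  mu(A) = sum_{x in A} f(x) * nu({x}).
Computing each term:
  x1: f(x1) * nu(x1) = 3/2 * 2/3 = 1.
  x3: f(x3) * nu(x3) = 1/2 * 2 = 1.
  x4: f(x4) * nu(x4) = 5/3 * 5/2 = 25/6.
Summing: mu(A) = 1 + 1 + 25/6 = 37/6.

37/6


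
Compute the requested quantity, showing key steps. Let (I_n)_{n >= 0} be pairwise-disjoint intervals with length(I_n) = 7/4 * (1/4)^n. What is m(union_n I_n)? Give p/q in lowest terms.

By countable additivity of the Lebesgue measure on pairwise disjoint measurable sets,
  m(union_{n >= 0} I_n) = sum_{n >= 0} m(I_n) = sum_{n >= 0} a * r^n,
  with a = 7/4 and r = 1/4.
Since 0 < r = 1/4 < 1, the geometric series converges:
  sum_{n >= 0} a * r^n = a / (1 - r).
  = 7/4 / (1 - 1/4)
  = 7/4 / (3/4)
  = 7/3.

7/3


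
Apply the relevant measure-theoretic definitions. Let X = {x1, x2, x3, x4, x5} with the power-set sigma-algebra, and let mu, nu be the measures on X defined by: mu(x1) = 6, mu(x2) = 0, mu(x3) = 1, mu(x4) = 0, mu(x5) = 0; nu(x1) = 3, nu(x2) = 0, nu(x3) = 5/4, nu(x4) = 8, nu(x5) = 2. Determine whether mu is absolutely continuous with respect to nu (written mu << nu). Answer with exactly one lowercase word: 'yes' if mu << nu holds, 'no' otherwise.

mu << nu means: every nu-null measurable set is also mu-null; equivalently, for every atom x, if nu({x}) = 0 then mu({x}) = 0.
Checking each atom:
  x1: nu = 3 > 0 -> no constraint.
  x2: nu = 0, mu = 0 -> consistent with mu << nu.
  x3: nu = 5/4 > 0 -> no constraint.
  x4: nu = 8 > 0 -> no constraint.
  x5: nu = 2 > 0 -> no constraint.
No atom violates the condition. Therefore mu << nu.

yes


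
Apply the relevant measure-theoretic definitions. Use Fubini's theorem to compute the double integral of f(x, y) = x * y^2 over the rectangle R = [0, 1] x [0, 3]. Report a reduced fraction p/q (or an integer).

f(x, y) is a tensor product of a function of x and a function of y, and both factors are bounded continuous (hence Lebesgue integrable) on the rectangle, so Fubini's theorem applies:
  integral_R f d(m x m) = (integral_a1^b1 x dx) * (integral_a2^b2 y^2 dy).
Inner integral in x: integral_{0}^{1} x dx = (1^2 - 0^2)/2
  = 1/2.
Inner integral in y: integral_{0}^{3} y^2 dy = (3^3 - 0^3)/3
  = 9.
Product: (1/2) * (9) = 9/2.

9/2


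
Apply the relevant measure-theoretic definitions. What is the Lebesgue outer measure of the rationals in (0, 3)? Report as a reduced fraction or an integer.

E = Q cap (0, 3) is a subset of Q, which is countable. Enumerate Q = {q_1, q_2, ...}; for any eps > 0, cover q_k by the open interval (q_k - eps/2^(k+1), q_k + eps/2^(k+1)), of length eps/2^k. The total cover length is sum_{k>=1} eps/2^k = eps. Hence m*(E) <= m*(Q) <= eps for every eps > 0, and since outer measure is non-negative, m*(E) = 0.

0


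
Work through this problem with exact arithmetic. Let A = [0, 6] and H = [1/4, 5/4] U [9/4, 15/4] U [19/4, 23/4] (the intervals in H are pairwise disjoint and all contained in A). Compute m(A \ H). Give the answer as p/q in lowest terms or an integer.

The ambient interval has length m(A) = 6 - 0 = 6.
Since the holes are disjoint and sit inside A, by finite additivity
  m(H) = sum_i (b_i - a_i), and m(A \ H) = m(A) - m(H).
Computing the hole measures:
  m(H_1) = 5/4 - 1/4 = 1.
  m(H_2) = 15/4 - 9/4 = 3/2.
  m(H_3) = 23/4 - 19/4 = 1.
Summed: m(H) = 1 + 3/2 + 1 = 7/2.
So m(A \ H) = 6 - 7/2 = 5/2.

5/2


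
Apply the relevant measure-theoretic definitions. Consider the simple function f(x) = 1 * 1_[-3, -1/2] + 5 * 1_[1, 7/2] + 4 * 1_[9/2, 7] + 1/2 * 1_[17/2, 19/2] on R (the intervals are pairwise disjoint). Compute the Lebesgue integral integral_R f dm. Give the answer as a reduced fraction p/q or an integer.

For a simple function f = sum_i c_i * 1_{A_i} with disjoint A_i,
  integral f dm = sum_i c_i * m(A_i).
Lengths of the A_i:
  m(A_1) = -1/2 - (-3) = 5/2.
  m(A_2) = 7/2 - 1 = 5/2.
  m(A_3) = 7 - 9/2 = 5/2.
  m(A_4) = 19/2 - 17/2 = 1.
Contributions c_i * m(A_i):
  (1) * (5/2) = 5/2.
  (5) * (5/2) = 25/2.
  (4) * (5/2) = 10.
  (1/2) * (1) = 1/2.
Total: 5/2 + 25/2 + 10 + 1/2 = 51/2.

51/2


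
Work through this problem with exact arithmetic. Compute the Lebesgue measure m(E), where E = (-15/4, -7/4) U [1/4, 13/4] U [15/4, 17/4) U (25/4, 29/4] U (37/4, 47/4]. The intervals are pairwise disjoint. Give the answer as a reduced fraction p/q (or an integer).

For pairwise disjoint intervals, m(union_i I_i) = sum_i m(I_i),
and m is invariant under swapping open/closed endpoints (single points have measure 0).
So m(E) = sum_i (b_i - a_i).
  I_1 has length -7/4 - (-15/4) = 2.
  I_2 has length 13/4 - 1/4 = 3.
  I_3 has length 17/4 - 15/4 = 1/2.
  I_4 has length 29/4 - 25/4 = 1.
  I_5 has length 47/4 - 37/4 = 5/2.
Summing:
  m(E) = 2 + 3 + 1/2 + 1 + 5/2 = 9.

9


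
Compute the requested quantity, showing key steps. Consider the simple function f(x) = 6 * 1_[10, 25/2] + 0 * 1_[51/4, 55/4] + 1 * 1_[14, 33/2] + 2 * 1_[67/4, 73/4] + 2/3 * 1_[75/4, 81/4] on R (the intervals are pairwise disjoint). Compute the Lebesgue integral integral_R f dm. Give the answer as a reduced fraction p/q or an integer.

For a simple function f = sum_i c_i * 1_{A_i} with disjoint A_i,
  integral f dm = sum_i c_i * m(A_i).
Lengths of the A_i:
  m(A_1) = 25/2 - 10 = 5/2.
  m(A_2) = 55/4 - 51/4 = 1.
  m(A_3) = 33/2 - 14 = 5/2.
  m(A_4) = 73/4 - 67/4 = 3/2.
  m(A_5) = 81/4 - 75/4 = 3/2.
Contributions c_i * m(A_i):
  (6) * (5/2) = 15.
  (0) * (1) = 0.
  (1) * (5/2) = 5/2.
  (2) * (3/2) = 3.
  (2/3) * (3/2) = 1.
Total: 15 + 0 + 5/2 + 3 + 1 = 43/2.

43/2


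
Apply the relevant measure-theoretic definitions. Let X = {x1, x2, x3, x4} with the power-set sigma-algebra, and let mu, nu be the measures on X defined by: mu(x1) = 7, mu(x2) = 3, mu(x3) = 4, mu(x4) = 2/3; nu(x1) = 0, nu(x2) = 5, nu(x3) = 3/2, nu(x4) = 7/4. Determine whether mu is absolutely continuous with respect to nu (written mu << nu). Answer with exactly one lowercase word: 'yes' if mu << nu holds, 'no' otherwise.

mu << nu means: every nu-null measurable set is also mu-null; equivalently, for every atom x, if nu({x}) = 0 then mu({x}) = 0.
Checking each atom:
  x1: nu = 0, mu = 7 > 0 -> violates mu << nu.
  x2: nu = 5 > 0 -> no constraint.
  x3: nu = 3/2 > 0 -> no constraint.
  x4: nu = 7/4 > 0 -> no constraint.
The atom(s) x1 violate the condition (nu = 0 but mu > 0). Therefore mu is NOT absolutely continuous w.r.t. nu.

no


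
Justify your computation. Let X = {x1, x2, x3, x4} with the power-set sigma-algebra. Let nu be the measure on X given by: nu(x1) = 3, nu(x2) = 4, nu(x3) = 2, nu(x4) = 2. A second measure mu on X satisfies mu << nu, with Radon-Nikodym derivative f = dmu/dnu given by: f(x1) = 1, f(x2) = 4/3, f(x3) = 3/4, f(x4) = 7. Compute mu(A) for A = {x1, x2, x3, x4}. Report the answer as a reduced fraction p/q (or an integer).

By the defining property of the Radon-Nikodym derivative, for every measurable set A,
  mu(A) = integral_A f dnu.
Since nu is a discrete measure concentrated on the atoms of X, the integral over A reduces to the sum
  mu(A) = sum_{x in A} f(x) * nu({x}).
Computing each term:
  x1: f(x1) * nu(x1) = 1 * 3 = 3.
  x2: f(x2) * nu(x2) = 4/3 * 4 = 16/3.
  x3: f(x3) * nu(x3) = 3/4 * 2 = 3/2.
  x4: f(x4) * nu(x4) = 7 * 2 = 14.
Summing: mu(A) = 3 + 16/3 + 3/2 + 14 = 143/6.

143/6


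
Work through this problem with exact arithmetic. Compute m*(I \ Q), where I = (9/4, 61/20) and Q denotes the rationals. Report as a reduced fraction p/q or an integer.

The interval I = (9/4, 61/20) has m(I) = 61/20 - 9/4 = 4/5 (endpoints are measure-zero, so open/closed/half-open agree). Write I = (I cap Q) u (I \ Q). The rationals in I are countable, so m*(I cap Q) = 0 (cover each rational by intervals whose total length is arbitrarily small). By countable subadditivity m*(I) <= m*(I cap Q) + m*(I \ Q), hence m*(I \ Q) >= m(I) = 4/5. The reverse inequality m*(I \ Q) <= m*(I) = 4/5 is trivial since (I \ Q) is a subset of I. Therefore m*(I \ Q) = 4/5.

4/5


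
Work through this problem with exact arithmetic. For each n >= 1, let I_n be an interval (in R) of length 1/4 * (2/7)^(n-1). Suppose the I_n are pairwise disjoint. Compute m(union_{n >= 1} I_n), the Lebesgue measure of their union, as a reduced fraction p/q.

By countable additivity of the Lebesgue measure on pairwise disjoint measurable sets,
  m(union_{n >= 1} I_n) = sum_{n >= 1} m(I_n) = sum_{n >= 1} a * r^(n-1),
  with a = 1/4 and r = 2/7.
Since 0 < r = 2/7 < 1, the geometric series converges:
  sum_{n >= 1} a * r^(n-1) = a / (1 - r).
  = 1/4 / (1 - 2/7)
  = 1/4 / (5/7)
  = 7/20.

7/20


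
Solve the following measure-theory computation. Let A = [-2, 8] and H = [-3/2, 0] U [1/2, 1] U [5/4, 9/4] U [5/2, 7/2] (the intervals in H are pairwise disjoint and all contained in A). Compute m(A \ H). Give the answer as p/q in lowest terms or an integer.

The ambient interval has length m(A) = 8 - (-2) = 10.
Since the holes are disjoint and sit inside A, by finite additivity
  m(H) = sum_i (b_i - a_i), and m(A \ H) = m(A) - m(H).
Computing the hole measures:
  m(H_1) = 0 - (-3/2) = 3/2.
  m(H_2) = 1 - 1/2 = 1/2.
  m(H_3) = 9/4 - 5/4 = 1.
  m(H_4) = 7/2 - 5/2 = 1.
Summed: m(H) = 3/2 + 1/2 + 1 + 1 = 4.
So m(A \ H) = 10 - 4 = 6.

6


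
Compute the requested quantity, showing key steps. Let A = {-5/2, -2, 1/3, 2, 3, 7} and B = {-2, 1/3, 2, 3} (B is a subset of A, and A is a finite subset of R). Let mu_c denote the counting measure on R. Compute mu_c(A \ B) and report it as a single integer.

Counting measure assigns mu_c(E) = |E| (number of elements) when E is finite. For B subset A, A \ B is the set of elements of A not in B, so |A \ B| = |A| - |B|.
|A| = 6, |B| = 4, so mu_c(A \ B) = 6 - 4 = 2.

2


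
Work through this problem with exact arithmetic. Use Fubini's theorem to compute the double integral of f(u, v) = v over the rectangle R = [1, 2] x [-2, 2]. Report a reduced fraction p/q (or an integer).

f(u, v) is a tensor product of a function of u and a function of v, and both factors are bounded continuous (hence Lebesgue integrable) on the rectangle, so Fubini's theorem applies:
  integral_R f d(m x m) = (integral_a1^b1 1 du) * (integral_a2^b2 v dv).
Inner integral in u: integral_{1}^{2} 1 du = (2^1 - 1^1)/1
  = 1.
Inner integral in v: integral_{-2}^{2} v dv = (2^2 - (-2)^2)/2
  = 0.
Product: (1) * (0) = 0.

0


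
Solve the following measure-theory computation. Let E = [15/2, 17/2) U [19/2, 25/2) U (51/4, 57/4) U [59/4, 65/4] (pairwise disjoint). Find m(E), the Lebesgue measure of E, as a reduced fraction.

For pairwise disjoint intervals, m(union_i I_i) = sum_i m(I_i),
and m is invariant under swapping open/closed endpoints (single points have measure 0).
So m(E) = sum_i (b_i - a_i).
  I_1 has length 17/2 - 15/2 = 1.
  I_2 has length 25/2 - 19/2 = 3.
  I_3 has length 57/4 - 51/4 = 3/2.
  I_4 has length 65/4 - 59/4 = 3/2.
Summing:
  m(E) = 1 + 3 + 3/2 + 3/2 = 7.

7


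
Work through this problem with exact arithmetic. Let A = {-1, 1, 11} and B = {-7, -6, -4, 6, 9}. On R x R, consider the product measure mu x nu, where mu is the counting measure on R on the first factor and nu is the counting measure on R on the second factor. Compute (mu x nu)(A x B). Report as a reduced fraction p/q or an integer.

For a measurable rectangle A x B, the product measure satisfies
  (mu x nu)(A x B) = mu(A) * nu(B).
  mu(A) = 3.
  nu(B) = 5.
  (mu x nu)(A x B) = 3 * 5 = 15.

15


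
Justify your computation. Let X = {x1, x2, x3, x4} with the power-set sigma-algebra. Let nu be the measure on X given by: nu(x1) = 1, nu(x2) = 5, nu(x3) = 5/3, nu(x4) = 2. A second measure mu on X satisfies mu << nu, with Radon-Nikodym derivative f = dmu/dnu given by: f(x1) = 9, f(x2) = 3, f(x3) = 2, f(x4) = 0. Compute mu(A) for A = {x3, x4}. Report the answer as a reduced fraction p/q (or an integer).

By the defining property of the Radon-Nikodym derivative, for every measurable set A,
  mu(A) = integral_A f dnu.
Since nu is a discrete measure concentrated on the atoms of X, the integral over A reduces to the sum
  mu(A) = sum_{x in A} f(x) * nu({x}).
Computing each term:
  x3: f(x3) * nu(x3) = 2 * 5/3 = 10/3.
  x4: f(x4) * nu(x4) = 0 * 2 = 0.
Summing: mu(A) = 10/3 + 0 = 10/3.

10/3


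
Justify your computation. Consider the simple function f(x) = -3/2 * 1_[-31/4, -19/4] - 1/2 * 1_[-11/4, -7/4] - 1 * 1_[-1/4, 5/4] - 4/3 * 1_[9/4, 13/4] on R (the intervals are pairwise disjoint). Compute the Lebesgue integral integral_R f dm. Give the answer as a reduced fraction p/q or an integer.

For a simple function f = sum_i c_i * 1_{A_i} with disjoint A_i,
  integral f dm = sum_i c_i * m(A_i).
Lengths of the A_i:
  m(A_1) = -19/4 - (-31/4) = 3.
  m(A_2) = -7/4 - (-11/4) = 1.
  m(A_3) = 5/4 - (-1/4) = 3/2.
  m(A_4) = 13/4 - 9/4 = 1.
Contributions c_i * m(A_i):
  (-3/2) * (3) = -9/2.
  (-1/2) * (1) = -1/2.
  (-1) * (3/2) = -3/2.
  (-4/3) * (1) = -4/3.
Total: -9/2 - 1/2 - 3/2 - 4/3 = -47/6.

-47/6
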